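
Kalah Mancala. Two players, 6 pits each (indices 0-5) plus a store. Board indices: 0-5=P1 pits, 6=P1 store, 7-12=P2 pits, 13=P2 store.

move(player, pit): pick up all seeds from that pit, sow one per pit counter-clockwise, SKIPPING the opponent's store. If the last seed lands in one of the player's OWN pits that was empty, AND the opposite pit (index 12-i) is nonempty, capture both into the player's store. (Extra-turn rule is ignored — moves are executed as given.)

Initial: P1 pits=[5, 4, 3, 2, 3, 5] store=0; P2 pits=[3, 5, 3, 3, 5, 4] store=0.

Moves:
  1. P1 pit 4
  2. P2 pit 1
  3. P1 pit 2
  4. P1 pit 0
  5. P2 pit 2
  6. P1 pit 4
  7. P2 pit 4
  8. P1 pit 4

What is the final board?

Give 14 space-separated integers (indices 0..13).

Answer: 1 6 2 5 0 10 2 4 0 0 5 0 7 3

Derivation:
Move 1: P1 pit4 -> P1=[5,4,3,2,0,6](1) P2=[4,5,3,3,5,4](0)
Move 2: P2 pit1 -> P1=[5,4,3,2,0,6](1) P2=[4,0,4,4,6,5](1)
Move 3: P1 pit2 -> P1=[5,4,0,3,1,7](1) P2=[4,0,4,4,6,5](1)
Move 4: P1 pit0 -> P1=[0,5,1,4,2,8](1) P2=[4,0,4,4,6,5](1)
Move 5: P2 pit2 -> P1=[0,5,1,4,2,8](1) P2=[4,0,0,5,7,6](2)
Move 6: P1 pit4 -> P1=[0,5,1,4,0,9](2) P2=[4,0,0,5,7,6](2)
Move 7: P2 pit4 -> P1=[1,6,2,5,1,9](2) P2=[4,0,0,5,0,7](3)
Move 8: P1 pit4 -> P1=[1,6,2,5,0,10](2) P2=[4,0,0,5,0,7](3)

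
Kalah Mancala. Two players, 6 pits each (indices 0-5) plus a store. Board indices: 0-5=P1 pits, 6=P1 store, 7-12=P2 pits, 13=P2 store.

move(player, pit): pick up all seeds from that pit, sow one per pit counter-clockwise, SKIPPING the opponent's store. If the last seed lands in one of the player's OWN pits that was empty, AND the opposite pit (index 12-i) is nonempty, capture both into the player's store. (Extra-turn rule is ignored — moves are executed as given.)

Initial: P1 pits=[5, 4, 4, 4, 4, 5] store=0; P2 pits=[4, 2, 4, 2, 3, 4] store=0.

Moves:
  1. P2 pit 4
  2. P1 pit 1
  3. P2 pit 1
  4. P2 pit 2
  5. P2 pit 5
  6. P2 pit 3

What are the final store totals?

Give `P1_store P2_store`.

Move 1: P2 pit4 -> P1=[6,4,4,4,4,5](0) P2=[4,2,4,2,0,5](1)
Move 2: P1 pit1 -> P1=[6,0,5,5,5,6](0) P2=[4,2,4,2,0,5](1)
Move 3: P2 pit1 -> P1=[6,0,5,5,5,6](0) P2=[4,0,5,3,0,5](1)
Move 4: P2 pit2 -> P1=[7,0,5,5,5,6](0) P2=[4,0,0,4,1,6](2)
Move 5: P2 pit5 -> P1=[8,1,6,6,6,6](0) P2=[4,0,0,4,1,0](3)
Move 6: P2 pit3 -> P1=[9,1,6,6,6,6](0) P2=[4,0,0,0,2,1](4)

Answer: 0 4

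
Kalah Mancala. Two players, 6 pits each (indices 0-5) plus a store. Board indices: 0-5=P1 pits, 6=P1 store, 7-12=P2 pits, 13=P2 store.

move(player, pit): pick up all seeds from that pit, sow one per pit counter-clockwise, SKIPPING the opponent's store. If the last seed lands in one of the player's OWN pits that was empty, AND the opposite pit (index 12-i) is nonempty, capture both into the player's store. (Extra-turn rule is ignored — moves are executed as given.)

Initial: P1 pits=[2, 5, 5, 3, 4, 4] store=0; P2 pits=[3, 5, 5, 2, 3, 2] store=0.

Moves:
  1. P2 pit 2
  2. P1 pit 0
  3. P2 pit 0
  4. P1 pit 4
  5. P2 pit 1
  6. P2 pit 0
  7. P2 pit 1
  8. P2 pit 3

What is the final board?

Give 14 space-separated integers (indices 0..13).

Answer: 2 8 6 4 0 5 1 0 0 3 0 6 5 3

Derivation:
Move 1: P2 pit2 -> P1=[3,5,5,3,4,4](0) P2=[3,5,0,3,4,3](1)
Move 2: P1 pit0 -> P1=[0,6,6,4,4,4](0) P2=[3,5,0,3,4,3](1)
Move 3: P2 pit0 -> P1=[0,6,6,4,4,4](0) P2=[0,6,1,4,4,3](1)
Move 4: P1 pit4 -> P1=[0,6,6,4,0,5](1) P2=[1,7,1,4,4,3](1)
Move 5: P2 pit1 -> P1=[1,7,6,4,0,5](1) P2=[1,0,2,5,5,4](2)
Move 6: P2 pit0 -> P1=[1,7,6,4,0,5](1) P2=[0,1,2,5,5,4](2)
Move 7: P2 pit1 -> P1=[1,7,6,4,0,5](1) P2=[0,0,3,5,5,4](2)
Move 8: P2 pit3 -> P1=[2,8,6,4,0,5](1) P2=[0,0,3,0,6,5](3)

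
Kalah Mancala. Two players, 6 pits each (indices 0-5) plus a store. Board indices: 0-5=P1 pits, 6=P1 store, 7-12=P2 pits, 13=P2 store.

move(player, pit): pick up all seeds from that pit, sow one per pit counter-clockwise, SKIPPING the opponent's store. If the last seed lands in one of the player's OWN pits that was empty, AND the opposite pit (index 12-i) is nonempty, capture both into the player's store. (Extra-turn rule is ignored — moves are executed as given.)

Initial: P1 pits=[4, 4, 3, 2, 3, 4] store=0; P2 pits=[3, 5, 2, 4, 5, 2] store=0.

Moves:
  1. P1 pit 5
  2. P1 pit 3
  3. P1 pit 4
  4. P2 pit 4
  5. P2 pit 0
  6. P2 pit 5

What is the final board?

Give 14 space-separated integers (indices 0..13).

Answer: 6 6 4 0 0 1 7 0 8 3 4 0 0 2

Derivation:
Move 1: P1 pit5 -> P1=[4,4,3,2,3,0](1) P2=[4,6,3,4,5,2](0)
Move 2: P1 pit3 -> P1=[4,4,3,0,4,0](6) P2=[0,6,3,4,5,2](0)
Move 3: P1 pit4 -> P1=[4,4,3,0,0,1](7) P2=[1,7,3,4,5,2](0)
Move 4: P2 pit4 -> P1=[5,5,4,0,0,1](7) P2=[1,7,3,4,0,3](1)
Move 5: P2 pit0 -> P1=[5,5,4,0,0,1](7) P2=[0,8,3,4,0,3](1)
Move 6: P2 pit5 -> P1=[6,6,4,0,0,1](7) P2=[0,8,3,4,0,0](2)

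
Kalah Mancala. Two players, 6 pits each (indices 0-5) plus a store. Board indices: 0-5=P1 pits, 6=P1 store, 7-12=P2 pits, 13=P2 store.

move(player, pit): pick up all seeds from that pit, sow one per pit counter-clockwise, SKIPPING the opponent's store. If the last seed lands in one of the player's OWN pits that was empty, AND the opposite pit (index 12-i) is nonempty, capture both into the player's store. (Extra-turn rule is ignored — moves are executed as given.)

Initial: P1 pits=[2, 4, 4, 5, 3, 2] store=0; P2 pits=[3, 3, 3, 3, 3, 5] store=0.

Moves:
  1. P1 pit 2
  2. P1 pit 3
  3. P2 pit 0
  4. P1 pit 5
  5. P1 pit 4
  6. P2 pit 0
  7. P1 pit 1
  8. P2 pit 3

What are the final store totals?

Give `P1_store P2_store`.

Move 1: P1 pit2 -> P1=[2,4,0,6,4,3](1) P2=[3,3,3,3,3,5](0)
Move 2: P1 pit3 -> P1=[2,4,0,0,5,4](2) P2=[4,4,4,3,3,5](0)
Move 3: P2 pit0 -> P1=[2,4,0,0,5,4](2) P2=[0,5,5,4,4,5](0)
Move 4: P1 pit5 -> P1=[2,4,0,0,5,0](3) P2=[1,6,6,4,4,5](0)
Move 5: P1 pit4 -> P1=[2,4,0,0,0,1](4) P2=[2,7,7,4,4,5](0)
Move 6: P2 pit0 -> P1=[2,4,0,0,0,1](4) P2=[0,8,8,4,4,5](0)
Move 7: P1 pit1 -> P1=[2,0,1,1,1,2](4) P2=[0,8,8,4,4,5](0)
Move 8: P2 pit3 -> P1=[3,0,1,1,1,2](4) P2=[0,8,8,0,5,6](1)

Answer: 4 1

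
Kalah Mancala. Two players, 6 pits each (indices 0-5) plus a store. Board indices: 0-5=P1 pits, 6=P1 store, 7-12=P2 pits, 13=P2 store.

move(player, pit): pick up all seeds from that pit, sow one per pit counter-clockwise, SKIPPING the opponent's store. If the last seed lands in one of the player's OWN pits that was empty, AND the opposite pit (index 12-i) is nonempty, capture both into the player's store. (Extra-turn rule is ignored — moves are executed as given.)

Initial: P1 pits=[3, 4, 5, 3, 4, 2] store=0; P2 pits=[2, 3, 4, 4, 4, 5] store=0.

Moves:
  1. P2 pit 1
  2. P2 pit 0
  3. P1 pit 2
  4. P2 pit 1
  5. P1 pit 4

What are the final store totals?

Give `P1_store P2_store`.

Move 1: P2 pit1 -> P1=[3,4,5,3,4,2](0) P2=[2,0,5,5,5,5](0)
Move 2: P2 pit0 -> P1=[3,4,5,3,4,2](0) P2=[0,1,6,5,5,5](0)
Move 3: P1 pit2 -> P1=[3,4,0,4,5,3](1) P2=[1,1,6,5,5,5](0)
Move 4: P2 pit1 -> P1=[3,4,0,4,5,3](1) P2=[1,0,7,5,5,5](0)
Move 5: P1 pit4 -> P1=[3,4,0,4,0,4](2) P2=[2,1,8,5,5,5](0)

Answer: 2 0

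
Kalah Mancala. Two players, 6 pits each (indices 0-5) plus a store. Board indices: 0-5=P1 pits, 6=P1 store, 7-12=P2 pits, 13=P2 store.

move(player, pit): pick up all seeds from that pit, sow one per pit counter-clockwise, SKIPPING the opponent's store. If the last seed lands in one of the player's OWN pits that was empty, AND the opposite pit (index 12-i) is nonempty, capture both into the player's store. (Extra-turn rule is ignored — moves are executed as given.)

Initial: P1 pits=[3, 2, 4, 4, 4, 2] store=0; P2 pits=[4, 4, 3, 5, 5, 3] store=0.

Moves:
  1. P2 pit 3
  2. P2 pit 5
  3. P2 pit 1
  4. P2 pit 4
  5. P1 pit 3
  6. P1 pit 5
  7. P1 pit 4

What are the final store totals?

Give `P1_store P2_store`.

Answer: 3 9

Derivation:
Move 1: P2 pit3 -> P1=[4,3,4,4,4,2](0) P2=[4,4,3,0,6,4](1)
Move 2: P2 pit5 -> P1=[5,4,5,4,4,2](0) P2=[4,4,3,0,6,0](2)
Move 3: P2 pit1 -> P1=[0,4,5,4,4,2](0) P2=[4,0,4,1,7,0](8)
Move 4: P2 pit4 -> P1=[1,5,6,5,5,2](0) P2=[4,0,4,1,0,1](9)
Move 5: P1 pit3 -> P1=[1,5,6,0,6,3](1) P2=[5,1,4,1,0,1](9)
Move 6: P1 pit5 -> P1=[1,5,6,0,6,0](2) P2=[6,2,4,1,0,1](9)
Move 7: P1 pit4 -> P1=[1,5,6,0,0,1](3) P2=[7,3,5,2,0,1](9)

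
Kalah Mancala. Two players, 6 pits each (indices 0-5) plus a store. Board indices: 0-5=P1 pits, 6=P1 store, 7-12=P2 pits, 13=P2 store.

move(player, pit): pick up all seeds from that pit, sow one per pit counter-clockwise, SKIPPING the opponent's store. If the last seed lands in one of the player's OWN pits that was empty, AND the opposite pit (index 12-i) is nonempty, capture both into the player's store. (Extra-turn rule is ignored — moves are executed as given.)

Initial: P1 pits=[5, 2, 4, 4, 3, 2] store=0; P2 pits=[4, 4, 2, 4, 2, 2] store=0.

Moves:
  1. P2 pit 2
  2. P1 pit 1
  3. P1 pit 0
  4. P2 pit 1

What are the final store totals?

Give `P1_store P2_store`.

Move 1: P2 pit2 -> P1=[5,2,4,4,3,2](0) P2=[4,4,0,5,3,2](0)
Move 2: P1 pit1 -> P1=[5,0,5,5,3,2](0) P2=[4,4,0,5,3,2](0)
Move 3: P1 pit0 -> P1=[0,1,6,6,4,3](0) P2=[4,4,0,5,3,2](0)
Move 4: P2 pit1 -> P1=[0,1,6,6,4,3](0) P2=[4,0,1,6,4,3](0)

Answer: 0 0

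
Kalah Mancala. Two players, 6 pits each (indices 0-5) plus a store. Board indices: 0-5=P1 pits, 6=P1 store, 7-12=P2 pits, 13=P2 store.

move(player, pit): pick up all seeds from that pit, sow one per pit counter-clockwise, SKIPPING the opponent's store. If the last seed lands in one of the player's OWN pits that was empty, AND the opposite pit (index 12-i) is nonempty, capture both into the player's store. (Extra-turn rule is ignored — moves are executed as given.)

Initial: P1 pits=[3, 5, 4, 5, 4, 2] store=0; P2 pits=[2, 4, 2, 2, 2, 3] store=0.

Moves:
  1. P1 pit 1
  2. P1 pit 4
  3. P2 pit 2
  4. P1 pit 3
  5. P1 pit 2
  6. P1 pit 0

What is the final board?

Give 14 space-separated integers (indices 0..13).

Move 1: P1 pit1 -> P1=[3,0,5,6,5,3](1) P2=[2,4,2,2,2,3](0)
Move 2: P1 pit4 -> P1=[3,0,5,6,0,4](2) P2=[3,5,3,2,2,3](0)
Move 3: P2 pit2 -> P1=[3,0,5,6,0,4](2) P2=[3,5,0,3,3,4](0)
Move 4: P1 pit3 -> P1=[3,0,5,0,1,5](3) P2=[4,6,1,3,3,4](0)
Move 5: P1 pit2 -> P1=[3,0,0,1,2,6](4) P2=[5,6,1,3,3,4](0)
Move 6: P1 pit0 -> P1=[0,1,1,2,2,6](4) P2=[5,6,1,3,3,4](0)

Answer: 0 1 1 2 2 6 4 5 6 1 3 3 4 0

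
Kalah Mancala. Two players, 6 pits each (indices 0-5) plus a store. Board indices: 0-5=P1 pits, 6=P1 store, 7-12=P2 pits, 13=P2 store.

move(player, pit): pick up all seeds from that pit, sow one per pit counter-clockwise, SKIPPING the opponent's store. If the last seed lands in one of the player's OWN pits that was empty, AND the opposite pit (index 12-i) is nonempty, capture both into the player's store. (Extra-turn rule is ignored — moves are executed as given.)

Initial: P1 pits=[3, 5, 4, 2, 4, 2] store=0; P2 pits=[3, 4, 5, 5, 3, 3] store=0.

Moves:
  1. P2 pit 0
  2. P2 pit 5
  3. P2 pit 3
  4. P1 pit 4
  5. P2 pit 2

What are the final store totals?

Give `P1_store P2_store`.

Move 1: P2 pit0 -> P1=[3,5,4,2,4,2](0) P2=[0,5,6,6,3,3](0)
Move 2: P2 pit5 -> P1=[4,6,4,2,4,2](0) P2=[0,5,6,6,3,0](1)
Move 3: P2 pit3 -> P1=[5,7,5,2,4,2](0) P2=[0,5,6,0,4,1](2)
Move 4: P1 pit4 -> P1=[5,7,5,2,0,3](1) P2=[1,6,6,0,4,1](2)
Move 5: P2 pit2 -> P1=[6,8,5,2,0,3](1) P2=[1,6,0,1,5,2](3)

Answer: 1 3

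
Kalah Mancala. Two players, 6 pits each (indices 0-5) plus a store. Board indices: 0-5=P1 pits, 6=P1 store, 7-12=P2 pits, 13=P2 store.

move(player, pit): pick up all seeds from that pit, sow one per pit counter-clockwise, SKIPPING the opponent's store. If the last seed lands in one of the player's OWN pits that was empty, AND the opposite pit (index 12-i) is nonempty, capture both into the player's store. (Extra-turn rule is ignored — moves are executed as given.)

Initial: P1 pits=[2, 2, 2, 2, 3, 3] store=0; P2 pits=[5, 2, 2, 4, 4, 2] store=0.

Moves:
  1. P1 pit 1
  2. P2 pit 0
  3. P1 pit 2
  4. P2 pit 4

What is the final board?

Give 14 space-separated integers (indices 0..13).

Answer: 3 1 1 4 4 4 0 0 3 3 5 0 4 1

Derivation:
Move 1: P1 pit1 -> P1=[2,0,3,3,3,3](0) P2=[5,2,2,4,4,2](0)
Move 2: P2 pit0 -> P1=[2,0,3,3,3,3](0) P2=[0,3,3,5,5,3](0)
Move 3: P1 pit2 -> P1=[2,0,0,4,4,4](0) P2=[0,3,3,5,5,3](0)
Move 4: P2 pit4 -> P1=[3,1,1,4,4,4](0) P2=[0,3,3,5,0,4](1)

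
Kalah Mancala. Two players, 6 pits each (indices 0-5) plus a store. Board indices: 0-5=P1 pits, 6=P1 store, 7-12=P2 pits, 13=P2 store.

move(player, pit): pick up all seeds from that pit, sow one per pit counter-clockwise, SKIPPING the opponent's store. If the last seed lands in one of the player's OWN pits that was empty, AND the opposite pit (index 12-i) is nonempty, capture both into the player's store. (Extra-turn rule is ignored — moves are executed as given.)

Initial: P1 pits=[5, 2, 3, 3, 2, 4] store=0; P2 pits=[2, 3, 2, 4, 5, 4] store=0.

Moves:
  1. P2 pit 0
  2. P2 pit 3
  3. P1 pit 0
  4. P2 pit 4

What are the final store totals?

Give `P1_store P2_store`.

Move 1: P2 pit0 -> P1=[5,2,3,3,2,4](0) P2=[0,4,3,4,5,4](0)
Move 2: P2 pit3 -> P1=[6,2,3,3,2,4](0) P2=[0,4,3,0,6,5](1)
Move 3: P1 pit0 -> P1=[0,3,4,4,3,5](1) P2=[0,4,3,0,6,5](1)
Move 4: P2 pit4 -> P1=[1,4,5,5,3,5](1) P2=[0,4,3,0,0,6](2)

Answer: 1 2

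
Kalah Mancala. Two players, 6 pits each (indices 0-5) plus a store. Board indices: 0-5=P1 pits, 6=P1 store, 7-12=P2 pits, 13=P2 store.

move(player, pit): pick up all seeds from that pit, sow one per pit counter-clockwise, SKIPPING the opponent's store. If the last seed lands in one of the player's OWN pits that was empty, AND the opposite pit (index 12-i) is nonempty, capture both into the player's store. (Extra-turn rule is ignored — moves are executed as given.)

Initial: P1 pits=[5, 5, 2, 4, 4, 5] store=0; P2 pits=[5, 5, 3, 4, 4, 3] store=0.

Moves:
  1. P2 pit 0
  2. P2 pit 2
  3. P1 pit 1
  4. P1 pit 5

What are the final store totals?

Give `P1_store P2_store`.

Answer: 2 1

Derivation:
Move 1: P2 pit0 -> P1=[5,5,2,4,4,5](0) P2=[0,6,4,5,5,4](0)
Move 2: P2 pit2 -> P1=[5,5,2,4,4,5](0) P2=[0,6,0,6,6,5](1)
Move 3: P1 pit1 -> P1=[5,0,3,5,5,6](1) P2=[0,6,0,6,6,5](1)
Move 4: P1 pit5 -> P1=[5,0,3,5,5,0](2) P2=[1,7,1,7,7,5](1)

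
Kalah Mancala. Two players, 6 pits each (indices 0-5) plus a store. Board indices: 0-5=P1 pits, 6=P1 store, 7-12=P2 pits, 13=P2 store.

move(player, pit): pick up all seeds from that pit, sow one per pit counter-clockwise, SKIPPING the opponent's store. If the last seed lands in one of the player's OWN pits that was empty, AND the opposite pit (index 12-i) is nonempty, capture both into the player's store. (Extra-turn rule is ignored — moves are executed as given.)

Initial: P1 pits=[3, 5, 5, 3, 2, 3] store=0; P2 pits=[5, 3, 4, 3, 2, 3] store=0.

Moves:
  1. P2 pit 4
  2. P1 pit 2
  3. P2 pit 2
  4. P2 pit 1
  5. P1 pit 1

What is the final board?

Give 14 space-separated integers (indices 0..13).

Move 1: P2 pit4 -> P1=[3,5,5,3,2,3](0) P2=[5,3,4,3,0,4](1)
Move 2: P1 pit2 -> P1=[3,5,0,4,3,4](1) P2=[6,3,4,3,0,4](1)
Move 3: P2 pit2 -> P1=[3,5,0,4,3,4](1) P2=[6,3,0,4,1,5](2)
Move 4: P2 pit1 -> P1=[3,5,0,4,3,4](1) P2=[6,0,1,5,2,5](2)
Move 5: P1 pit1 -> P1=[3,0,1,5,4,5](2) P2=[6,0,1,5,2,5](2)

Answer: 3 0 1 5 4 5 2 6 0 1 5 2 5 2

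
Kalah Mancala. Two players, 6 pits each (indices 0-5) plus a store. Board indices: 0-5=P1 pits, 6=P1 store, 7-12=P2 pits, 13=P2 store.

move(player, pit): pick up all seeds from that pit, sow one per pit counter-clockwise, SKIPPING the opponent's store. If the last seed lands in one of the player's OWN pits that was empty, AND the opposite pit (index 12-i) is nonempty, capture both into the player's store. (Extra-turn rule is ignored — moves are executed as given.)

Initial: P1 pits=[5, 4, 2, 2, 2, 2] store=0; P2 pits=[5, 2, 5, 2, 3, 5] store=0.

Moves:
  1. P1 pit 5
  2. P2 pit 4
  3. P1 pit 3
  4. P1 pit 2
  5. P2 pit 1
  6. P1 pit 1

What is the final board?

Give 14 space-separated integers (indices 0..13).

Move 1: P1 pit5 -> P1=[5,4,2,2,2,0](1) P2=[6,2,5,2,3,5](0)
Move 2: P2 pit4 -> P1=[6,4,2,2,2,0](1) P2=[6,2,5,2,0,6](1)
Move 3: P1 pit3 -> P1=[6,4,2,0,3,0](8) P2=[0,2,5,2,0,6](1)
Move 4: P1 pit2 -> P1=[6,4,0,1,4,0](8) P2=[0,2,5,2,0,6](1)
Move 5: P2 pit1 -> P1=[6,4,0,1,4,0](8) P2=[0,0,6,3,0,6](1)
Move 6: P1 pit1 -> P1=[6,0,1,2,5,1](8) P2=[0,0,6,3,0,6](1)

Answer: 6 0 1 2 5 1 8 0 0 6 3 0 6 1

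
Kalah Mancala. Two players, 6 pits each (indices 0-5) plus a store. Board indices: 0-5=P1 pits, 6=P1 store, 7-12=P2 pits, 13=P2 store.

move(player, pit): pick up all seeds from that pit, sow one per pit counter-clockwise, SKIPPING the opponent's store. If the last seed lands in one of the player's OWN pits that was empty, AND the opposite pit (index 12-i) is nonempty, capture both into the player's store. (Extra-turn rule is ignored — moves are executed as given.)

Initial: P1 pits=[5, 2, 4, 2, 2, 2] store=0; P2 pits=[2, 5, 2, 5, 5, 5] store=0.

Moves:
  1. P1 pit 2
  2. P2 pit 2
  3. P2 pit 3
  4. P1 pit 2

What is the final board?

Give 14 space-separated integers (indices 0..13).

Move 1: P1 pit2 -> P1=[5,2,0,3,3,3](1) P2=[2,5,2,5,5,5](0)
Move 2: P2 pit2 -> P1=[5,2,0,3,3,3](1) P2=[2,5,0,6,6,5](0)
Move 3: P2 pit3 -> P1=[6,3,1,3,3,3](1) P2=[2,5,0,0,7,6](1)
Move 4: P1 pit2 -> P1=[6,3,0,4,3,3](1) P2=[2,5,0,0,7,6](1)

Answer: 6 3 0 4 3 3 1 2 5 0 0 7 6 1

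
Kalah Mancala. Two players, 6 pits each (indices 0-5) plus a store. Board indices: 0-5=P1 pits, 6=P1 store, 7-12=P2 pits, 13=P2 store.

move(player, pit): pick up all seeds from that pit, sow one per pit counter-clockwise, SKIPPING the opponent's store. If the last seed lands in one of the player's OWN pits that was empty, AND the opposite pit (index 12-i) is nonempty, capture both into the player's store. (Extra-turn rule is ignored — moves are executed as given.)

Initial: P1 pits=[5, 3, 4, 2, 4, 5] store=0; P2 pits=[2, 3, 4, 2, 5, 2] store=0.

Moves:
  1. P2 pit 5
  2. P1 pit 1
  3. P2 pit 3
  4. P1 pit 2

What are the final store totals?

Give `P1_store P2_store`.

Answer: 1 8

Derivation:
Move 1: P2 pit5 -> P1=[6,3,4,2,4,5](0) P2=[2,3,4,2,5,0](1)
Move 2: P1 pit1 -> P1=[6,0,5,3,5,5](0) P2=[2,3,4,2,5,0](1)
Move 3: P2 pit3 -> P1=[0,0,5,3,5,5](0) P2=[2,3,4,0,6,0](8)
Move 4: P1 pit2 -> P1=[0,0,0,4,6,6](1) P2=[3,3,4,0,6,0](8)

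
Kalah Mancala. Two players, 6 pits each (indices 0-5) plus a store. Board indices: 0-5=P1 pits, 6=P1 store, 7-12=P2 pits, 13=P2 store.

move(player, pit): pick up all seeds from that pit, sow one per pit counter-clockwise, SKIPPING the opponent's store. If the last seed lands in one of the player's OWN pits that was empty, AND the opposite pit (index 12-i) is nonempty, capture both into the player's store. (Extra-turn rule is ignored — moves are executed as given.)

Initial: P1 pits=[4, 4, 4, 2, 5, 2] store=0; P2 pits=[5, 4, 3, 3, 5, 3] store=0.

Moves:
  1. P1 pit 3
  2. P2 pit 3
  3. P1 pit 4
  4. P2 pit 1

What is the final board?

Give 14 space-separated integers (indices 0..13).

Move 1: P1 pit3 -> P1=[4,4,4,0,6,3](0) P2=[5,4,3,3,5,3](0)
Move 2: P2 pit3 -> P1=[4,4,4,0,6,3](0) P2=[5,4,3,0,6,4](1)
Move 3: P1 pit4 -> P1=[4,4,4,0,0,4](1) P2=[6,5,4,1,6,4](1)
Move 4: P2 pit1 -> P1=[4,4,4,0,0,4](1) P2=[6,0,5,2,7,5](2)

Answer: 4 4 4 0 0 4 1 6 0 5 2 7 5 2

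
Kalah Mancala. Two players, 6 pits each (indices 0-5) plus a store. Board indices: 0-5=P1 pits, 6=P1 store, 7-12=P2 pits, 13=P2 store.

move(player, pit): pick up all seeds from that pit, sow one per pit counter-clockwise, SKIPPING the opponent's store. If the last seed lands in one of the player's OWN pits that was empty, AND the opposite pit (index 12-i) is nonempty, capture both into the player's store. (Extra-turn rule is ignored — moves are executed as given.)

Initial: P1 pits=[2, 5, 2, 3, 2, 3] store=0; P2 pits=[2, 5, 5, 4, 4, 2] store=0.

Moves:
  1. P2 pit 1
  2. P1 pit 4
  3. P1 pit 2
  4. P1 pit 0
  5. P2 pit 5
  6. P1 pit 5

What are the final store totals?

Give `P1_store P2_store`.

Answer: 8 2

Derivation:
Move 1: P2 pit1 -> P1=[2,5,2,3,2,3](0) P2=[2,0,6,5,5,3](1)
Move 2: P1 pit4 -> P1=[2,5,2,3,0,4](1) P2=[2,0,6,5,5,3](1)
Move 3: P1 pit2 -> P1=[2,5,0,4,1,4](1) P2=[2,0,6,5,5,3](1)
Move 4: P1 pit0 -> P1=[0,6,0,4,1,4](7) P2=[2,0,6,0,5,3](1)
Move 5: P2 pit5 -> P1=[1,7,0,4,1,4](7) P2=[2,0,6,0,5,0](2)
Move 6: P1 pit5 -> P1=[1,7,0,4,1,0](8) P2=[3,1,7,0,5,0](2)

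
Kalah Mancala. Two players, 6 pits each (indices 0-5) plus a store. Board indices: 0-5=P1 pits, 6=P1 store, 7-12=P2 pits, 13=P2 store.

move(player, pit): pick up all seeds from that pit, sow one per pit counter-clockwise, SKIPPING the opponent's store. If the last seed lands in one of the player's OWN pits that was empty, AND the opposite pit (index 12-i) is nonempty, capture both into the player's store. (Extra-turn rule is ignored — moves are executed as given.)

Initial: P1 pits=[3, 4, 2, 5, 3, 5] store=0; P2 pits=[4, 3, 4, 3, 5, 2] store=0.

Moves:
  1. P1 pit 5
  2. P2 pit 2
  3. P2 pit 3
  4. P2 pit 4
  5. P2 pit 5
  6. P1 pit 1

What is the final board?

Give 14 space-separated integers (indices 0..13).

Answer: 7 0 5 8 5 1 2 6 5 0 0 0 0 4

Derivation:
Move 1: P1 pit5 -> P1=[3,4,2,5,3,0](1) P2=[5,4,5,4,5,2](0)
Move 2: P2 pit2 -> P1=[4,4,2,5,3,0](1) P2=[5,4,0,5,6,3](1)
Move 3: P2 pit3 -> P1=[5,5,2,5,3,0](1) P2=[5,4,0,0,7,4](2)
Move 4: P2 pit4 -> P1=[6,6,3,6,4,0](1) P2=[5,4,0,0,0,5](3)
Move 5: P2 pit5 -> P1=[7,7,4,7,4,0](1) P2=[5,4,0,0,0,0](4)
Move 6: P1 pit1 -> P1=[7,0,5,8,5,1](2) P2=[6,5,0,0,0,0](4)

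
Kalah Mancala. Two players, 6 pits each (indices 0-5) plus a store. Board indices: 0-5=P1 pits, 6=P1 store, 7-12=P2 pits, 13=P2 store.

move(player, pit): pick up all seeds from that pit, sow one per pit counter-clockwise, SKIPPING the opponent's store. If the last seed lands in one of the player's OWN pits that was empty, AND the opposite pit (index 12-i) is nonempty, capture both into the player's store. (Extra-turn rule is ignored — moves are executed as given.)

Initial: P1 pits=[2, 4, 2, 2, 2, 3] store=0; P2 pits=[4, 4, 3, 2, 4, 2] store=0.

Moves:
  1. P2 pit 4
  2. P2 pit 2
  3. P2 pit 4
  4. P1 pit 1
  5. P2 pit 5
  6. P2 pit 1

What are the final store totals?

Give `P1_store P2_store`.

Move 1: P2 pit4 -> P1=[3,5,2,2,2,3](0) P2=[4,4,3,2,0,3](1)
Move 2: P2 pit2 -> P1=[3,5,2,2,2,3](0) P2=[4,4,0,3,1,4](1)
Move 3: P2 pit4 -> P1=[3,5,2,2,2,3](0) P2=[4,4,0,3,0,5](1)
Move 4: P1 pit1 -> P1=[3,0,3,3,3,4](1) P2=[4,4,0,3,0,5](1)
Move 5: P2 pit5 -> P1=[4,1,4,4,3,4](1) P2=[4,4,0,3,0,0](2)
Move 6: P2 pit1 -> P1=[0,1,4,4,3,4](1) P2=[4,0,1,4,1,0](7)

Answer: 1 7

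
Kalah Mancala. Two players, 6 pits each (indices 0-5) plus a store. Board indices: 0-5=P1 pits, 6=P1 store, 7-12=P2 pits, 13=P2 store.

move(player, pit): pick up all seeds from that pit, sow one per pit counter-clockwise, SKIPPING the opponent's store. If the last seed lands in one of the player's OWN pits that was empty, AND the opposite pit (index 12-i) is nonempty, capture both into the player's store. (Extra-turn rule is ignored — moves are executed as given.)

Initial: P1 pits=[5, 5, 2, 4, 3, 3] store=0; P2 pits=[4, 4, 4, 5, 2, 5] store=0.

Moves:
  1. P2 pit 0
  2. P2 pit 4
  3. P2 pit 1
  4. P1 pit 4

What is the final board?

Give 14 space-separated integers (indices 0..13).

Move 1: P2 pit0 -> P1=[5,5,2,4,3,3](0) P2=[0,5,5,6,3,5](0)
Move 2: P2 pit4 -> P1=[6,5,2,4,3,3](0) P2=[0,5,5,6,0,6](1)
Move 3: P2 pit1 -> P1=[6,5,2,4,3,3](0) P2=[0,0,6,7,1,7](2)
Move 4: P1 pit4 -> P1=[6,5,2,4,0,4](1) P2=[1,0,6,7,1,7](2)

Answer: 6 5 2 4 0 4 1 1 0 6 7 1 7 2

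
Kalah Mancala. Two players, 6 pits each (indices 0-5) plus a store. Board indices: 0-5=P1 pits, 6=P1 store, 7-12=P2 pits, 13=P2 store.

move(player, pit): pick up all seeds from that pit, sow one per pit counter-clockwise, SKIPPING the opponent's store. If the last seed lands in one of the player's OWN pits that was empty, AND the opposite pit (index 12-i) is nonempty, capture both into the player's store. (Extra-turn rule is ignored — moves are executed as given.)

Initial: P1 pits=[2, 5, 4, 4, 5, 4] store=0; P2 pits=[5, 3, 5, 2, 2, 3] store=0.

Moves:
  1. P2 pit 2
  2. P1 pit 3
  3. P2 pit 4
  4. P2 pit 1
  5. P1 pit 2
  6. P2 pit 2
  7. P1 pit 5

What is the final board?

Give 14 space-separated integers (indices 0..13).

Answer: 4 0 0 1 7 0 3 7 1 1 6 1 5 8

Derivation:
Move 1: P2 pit2 -> P1=[3,5,4,4,5,4](0) P2=[5,3,0,3,3,4](1)
Move 2: P1 pit3 -> P1=[3,5,4,0,6,5](1) P2=[6,3,0,3,3,4](1)
Move 3: P2 pit4 -> P1=[4,5,4,0,6,5](1) P2=[6,3,0,3,0,5](2)
Move 4: P2 pit1 -> P1=[4,0,4,0,6,5](1) P2=[6,0,1,4,0,5](8)
Move 5: P1 pit2 -> P1=[4,0,0,1,7,6](2) P2=[6,0,1,4,0,5](8)
Move 6: P2 pit2 -> P1=[4,0,0,1,7,6](2) P2=[6,0,0,5,0,5](8)
Move 7: P1 pit5 -> P1=[4,0,0,1,7,0](3) P2=[7,1,1,6,1,5](8)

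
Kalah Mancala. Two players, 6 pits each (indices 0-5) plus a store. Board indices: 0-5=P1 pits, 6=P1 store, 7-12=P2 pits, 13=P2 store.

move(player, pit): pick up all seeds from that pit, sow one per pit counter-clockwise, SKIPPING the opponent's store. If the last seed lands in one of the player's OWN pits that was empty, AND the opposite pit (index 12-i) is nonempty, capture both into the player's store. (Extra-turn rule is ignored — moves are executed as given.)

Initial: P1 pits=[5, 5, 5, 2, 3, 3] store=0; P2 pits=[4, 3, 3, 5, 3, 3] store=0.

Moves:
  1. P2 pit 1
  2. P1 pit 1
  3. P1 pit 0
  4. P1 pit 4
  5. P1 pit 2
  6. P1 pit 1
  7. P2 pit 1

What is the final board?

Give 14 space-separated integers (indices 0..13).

Move 1: P2 pit1 -> P1=[5,5,5,2,3,3](0) P2=[4,0,4,6,4,3](0)
Move 2: P1 pit1 -> P1=[5,0,6,3,4,4](1) P2=[4,0,4,6,4,3](0)
Move 3: P1 pit0 -> P1=[0,1,7,4,5,5](1) P2=[4,0,4,6,4,3](0)
Move 4: P1 pit4 -> P1=[0,1,7,4,0,6](2) P2=[5,1,5,6,4,3](0)
Move 5: P1 pit2 -> P1=[0,1,0,5,1,7](3) P2=[6,2,6,6,4,3](0)
Move 6: P1 pit1 -> P1=[0,0,0,5,1,7](10) P2=[6,2,6,0,4,3](0)
Move 7: P2 pit1 -> P1=[0,0,0,5,1,7](10) P2=[6,0,7,1,4,3](0)

Answer: 0 0 0 5 1 7 10 6 0 7 1 4 3 0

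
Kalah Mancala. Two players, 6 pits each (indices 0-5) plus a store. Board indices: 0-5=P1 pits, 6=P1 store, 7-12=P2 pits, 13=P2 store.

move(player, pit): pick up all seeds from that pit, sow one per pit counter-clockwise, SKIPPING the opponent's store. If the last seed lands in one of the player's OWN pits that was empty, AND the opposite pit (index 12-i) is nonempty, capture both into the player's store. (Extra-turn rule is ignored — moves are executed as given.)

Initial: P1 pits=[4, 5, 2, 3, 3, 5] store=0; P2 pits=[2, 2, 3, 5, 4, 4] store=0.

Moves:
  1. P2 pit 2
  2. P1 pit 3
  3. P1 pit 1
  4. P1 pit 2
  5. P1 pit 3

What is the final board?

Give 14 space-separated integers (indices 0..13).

Move 1: P2 pit2 -> P1=[4,5,2,3,3,5](0) P2=[2,2,0,6,5,5](0)
Move 2: P1 pit3 -> P1=[4,5,2,0,4,6](1) P2=[2,2,0,6,5,5](0)
Move 3: P1 pit1 -> P1=[4,0,3,1,5,7](2) P2=[2,2,0,6,5,5](0)
Move 4: P1 pit2 -> P1=[4,0,0,2,6,8](2) P2=[2,2,0,6,5,5](0)
Move 5: P1 pit3 -> P1=[4,0,0,0,7,9](2) P2=[2,2,0,6,5,5](0)

Answer: 4 0 0 0 7 9 2 2 2 0 6 5 5 0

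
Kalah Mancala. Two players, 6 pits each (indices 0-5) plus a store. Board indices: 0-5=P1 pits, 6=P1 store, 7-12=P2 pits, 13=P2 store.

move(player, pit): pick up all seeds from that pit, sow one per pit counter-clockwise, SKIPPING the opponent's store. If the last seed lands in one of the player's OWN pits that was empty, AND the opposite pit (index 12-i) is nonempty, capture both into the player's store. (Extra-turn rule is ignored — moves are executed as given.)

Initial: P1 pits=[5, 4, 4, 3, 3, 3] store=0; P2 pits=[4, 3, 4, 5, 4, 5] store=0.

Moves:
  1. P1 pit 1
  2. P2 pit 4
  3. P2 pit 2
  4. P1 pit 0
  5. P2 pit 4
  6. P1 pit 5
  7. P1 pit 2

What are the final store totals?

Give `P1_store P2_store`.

Move 1: P1 pit1 -> P1=[5,0,5,4,4,4](0) P2=[4,3,4,5,4,5](0)
Move 2: P2 pit4 -> P1=[6,1,5,4,4,4](0) P2=[4,3,4,5,0,6](1)
Move 3: P2 pit2 -> P1=[6,1,5,4,4,4](0) P2=[4,3,0,6,1,7](2)
Move 4: P1 pit0 -> P1=[0,2,6,5,5,5](1) P2=[4,3,0,6,1,7](2)
Move 5: P2 pit4 -> P1=[0,2,6,5,5,5](1) P2=[4,3,0,6,0,8](2)
Move 6: P1 pit5 -> P1=[0,2,6,5,5,0](2) P2=[5,4,1,7,0,8](2)
Move 7: P1 pit2 -> P1=[0,2,0,6,6,1](3) P2=[6,5,1,7,0,8](2)

Answer: 3 2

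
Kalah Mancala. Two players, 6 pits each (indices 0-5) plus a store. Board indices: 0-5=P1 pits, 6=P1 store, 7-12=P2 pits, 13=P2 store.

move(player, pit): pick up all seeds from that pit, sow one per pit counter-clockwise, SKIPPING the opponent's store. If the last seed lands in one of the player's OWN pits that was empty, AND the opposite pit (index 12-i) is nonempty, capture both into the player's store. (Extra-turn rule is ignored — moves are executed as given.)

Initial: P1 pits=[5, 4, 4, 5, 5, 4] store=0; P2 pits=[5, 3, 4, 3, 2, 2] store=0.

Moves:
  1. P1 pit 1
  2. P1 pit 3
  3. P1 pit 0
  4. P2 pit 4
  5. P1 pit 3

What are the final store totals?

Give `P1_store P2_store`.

Move 1: P1 pit1 -> P1=[5,0,5,6,6,5](0) P2=[5,3,4,3,2,2](0)
Move 2: P1 pit3 -> P1=[5,0,5,0,7,6](1) P2=[6,4,5,3,2,2](0)
Move 3: P1 pit0 -> P1=[0,1,6,1,8,7](1) P2=[6,4,5,3,2,2](0)
Move 4: P2 pit4 -> P1=[0,1,6,1,8,7](1) P2=[6,4,5,3,0,3](1)
Move 5: P1 pit3 -> P1=[0,1,6,0,9,7](1) P2=[6,4,5,3,0,3](1)

Answer: 1 1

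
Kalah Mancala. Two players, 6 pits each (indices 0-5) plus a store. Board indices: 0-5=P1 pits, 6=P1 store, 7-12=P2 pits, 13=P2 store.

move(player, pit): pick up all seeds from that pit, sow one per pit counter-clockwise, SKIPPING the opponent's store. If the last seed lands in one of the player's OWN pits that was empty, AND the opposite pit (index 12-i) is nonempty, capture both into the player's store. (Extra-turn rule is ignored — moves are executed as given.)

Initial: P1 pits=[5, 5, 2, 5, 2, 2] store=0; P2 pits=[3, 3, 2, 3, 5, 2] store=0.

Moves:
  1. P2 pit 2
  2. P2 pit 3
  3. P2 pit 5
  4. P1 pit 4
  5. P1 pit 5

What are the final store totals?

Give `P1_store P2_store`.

Answer: 2 2

Derivation:
Move 1: P2 pit2 -> P1=[5,5,2,5,2,2](0) P2=[3,3,0,4,6,2](0)
Move 2: P2 pit3 -> P1=[6,5,2,5,2,2](0) P2=[3,3,0,0,7,3](1)
Move 3: P2 pit5 -> P1=[7,6,2,5,2,2](0) P2=[3,3,0,0,7,0](2)
Move 4: P1 pit4 -> P1=[7,6,2,5,0,3](1) P2=[3,3,0,0,7,0](2)
Move 5: P1 pit5 -> P1=[7,6,2,5,0,0](2) P2=[4,4,0,0,7,0](2)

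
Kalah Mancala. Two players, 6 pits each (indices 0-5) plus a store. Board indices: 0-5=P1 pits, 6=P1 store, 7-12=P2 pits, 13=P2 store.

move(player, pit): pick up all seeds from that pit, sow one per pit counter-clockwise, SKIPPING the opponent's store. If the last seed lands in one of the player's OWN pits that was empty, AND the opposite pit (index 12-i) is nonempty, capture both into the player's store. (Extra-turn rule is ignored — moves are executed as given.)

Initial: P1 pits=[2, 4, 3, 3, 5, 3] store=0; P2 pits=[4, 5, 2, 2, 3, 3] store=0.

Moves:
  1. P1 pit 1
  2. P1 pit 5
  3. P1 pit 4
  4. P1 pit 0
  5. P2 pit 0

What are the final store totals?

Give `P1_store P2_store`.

Answer: 2 1

Derivation:
Move 1: P1 pit1 -> P1=[2,0,4,4,6,4](0) P2=[4,5,2,2,3,3](0)
Move 2: P1 pit5 -> P1=[2,0,4,4,6,0](1) P2=[5,6,3,2,3,3](0)
Move 3: P1 pit4 -> P1=[2,0,4,4,0,1](2) P2=[6,7,4,3,3,3](0)
Move 4: P1 pit0 -> P1=[0,1,5,4,0,1](2) P2=[6,7,4,3,3,3](0)
Move 5: P2 pit0 -> P1=[0,1,5,4,0,1](2) P2=[0,8,5,4,4,4](1)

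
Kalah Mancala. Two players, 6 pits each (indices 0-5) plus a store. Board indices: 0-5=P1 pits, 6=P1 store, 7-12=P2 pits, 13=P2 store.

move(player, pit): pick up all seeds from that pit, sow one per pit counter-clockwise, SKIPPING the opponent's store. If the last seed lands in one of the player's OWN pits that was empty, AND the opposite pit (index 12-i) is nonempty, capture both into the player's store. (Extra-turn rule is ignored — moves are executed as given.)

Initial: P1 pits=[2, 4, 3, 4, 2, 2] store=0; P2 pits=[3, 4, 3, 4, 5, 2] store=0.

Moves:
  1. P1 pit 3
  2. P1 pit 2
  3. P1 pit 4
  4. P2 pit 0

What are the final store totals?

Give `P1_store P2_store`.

Move 1: P1 pit3 -> P1=[2,4,3,0,3,3](1) P2=[4,4,3,4,5,2](0)
Move 2: P1 pit2 -> P1=[2,4,0,1,4,4](1) P2=[4,4,3,4,5,2](0)
Move 3: P1 pit4 -> P1=[2,4,0,1,0,5](2) P2=[5,5,3,4,5,2](0)
Move 4: P2 pit0 -> P1=[2,4,0,1,0,5](2) P2=[0,6,4,5,6,3](0)

Answer: 2 0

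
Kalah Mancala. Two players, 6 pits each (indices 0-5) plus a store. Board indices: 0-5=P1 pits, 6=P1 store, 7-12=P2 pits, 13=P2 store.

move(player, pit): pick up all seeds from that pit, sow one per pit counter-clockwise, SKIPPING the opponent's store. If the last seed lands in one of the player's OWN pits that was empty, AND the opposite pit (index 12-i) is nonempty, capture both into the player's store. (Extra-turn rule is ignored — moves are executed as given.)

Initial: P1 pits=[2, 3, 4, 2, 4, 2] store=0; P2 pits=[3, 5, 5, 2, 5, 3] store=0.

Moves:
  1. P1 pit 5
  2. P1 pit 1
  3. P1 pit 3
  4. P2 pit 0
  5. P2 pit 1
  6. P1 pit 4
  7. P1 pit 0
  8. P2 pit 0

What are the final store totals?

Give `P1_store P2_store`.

Move 1: P1 pit5 -> P1=[2,3,4,2,4,0](1) P2=[4,5,5,2,5,3](0)
Move 2: P1 pit1 -> P1=[2,0,5,3,5,0](1) P2=[4,5,5,2,5,3](0)
Move 3: P1 pit3 -> P1=[2,0,5,0,6,1](2) P2=[4,5,5,2,5,3](0)
Move 4: P2 pit0 -> P1=[2,0,5,0,6,1](2) P2=[0,6,6,3,6,3](0)
Move 5: P2 pit1 -> P1=[3,0,5,0,6,1](2) P2=[0,0,7,4,7,4](1)
Move 6: P1 pit4 -> P1=[3,0,5,0,0,2](3) P2=[1,1,8,5,7,4](1)
Move 7: P1 pit0 -> P1=[0,1,6,0,0,2](12) P2=[1,1,0,5,7,4](1)
Move 8: P2 pit0 -> P1=[0,1,6,0,0,2](12) P2=[0,2,0,5,7,4](1)

Answer: 12 1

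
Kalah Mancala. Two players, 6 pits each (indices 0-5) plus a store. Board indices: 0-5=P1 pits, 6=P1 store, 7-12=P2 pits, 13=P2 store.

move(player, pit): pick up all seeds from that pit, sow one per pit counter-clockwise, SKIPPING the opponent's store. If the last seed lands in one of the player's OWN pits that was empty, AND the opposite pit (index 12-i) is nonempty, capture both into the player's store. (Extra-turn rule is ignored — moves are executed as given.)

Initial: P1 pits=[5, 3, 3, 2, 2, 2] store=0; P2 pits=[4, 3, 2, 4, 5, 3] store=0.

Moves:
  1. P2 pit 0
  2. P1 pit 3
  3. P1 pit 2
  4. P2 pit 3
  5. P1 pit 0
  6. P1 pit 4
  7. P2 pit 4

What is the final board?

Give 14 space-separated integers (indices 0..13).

Answer: 1 6 2 3 1 6 2 1 5 4 0 0 5 2

Derivation:
Move 1: P2 pit0 -> P1=[5,3,3,2,2,2](0) P2=[0,4,3,5,6,3](0)
Move 2: P1 pit3 -> P1=[5,3,3,0,3,3](0) P2=[0,4,3,5,6,3](0)
Move 3: P1 pit2 -> P1=[5,3,0,1,4,4](0) P2=[0,4,3,5,6,3](0)
Move 4: P2 pit3 -> P1=[6,4,0,1,4,4](0) P2=[0,4,3,0,7,4](1)
Move 5: P1 pit0 -> P1=[0,5,1,2,5,5](1) P2=[0,4,3,0,7,4](1)
Move 6: P1 pit4 -> P1=[0,5,1,2,0,6](2) P2=[1,5,4,0,7,4](1)
Move 7: P2 pit4 -> P1=[1,6,2,3,1,6](2) P2=[1,5,4,0,0,5](2)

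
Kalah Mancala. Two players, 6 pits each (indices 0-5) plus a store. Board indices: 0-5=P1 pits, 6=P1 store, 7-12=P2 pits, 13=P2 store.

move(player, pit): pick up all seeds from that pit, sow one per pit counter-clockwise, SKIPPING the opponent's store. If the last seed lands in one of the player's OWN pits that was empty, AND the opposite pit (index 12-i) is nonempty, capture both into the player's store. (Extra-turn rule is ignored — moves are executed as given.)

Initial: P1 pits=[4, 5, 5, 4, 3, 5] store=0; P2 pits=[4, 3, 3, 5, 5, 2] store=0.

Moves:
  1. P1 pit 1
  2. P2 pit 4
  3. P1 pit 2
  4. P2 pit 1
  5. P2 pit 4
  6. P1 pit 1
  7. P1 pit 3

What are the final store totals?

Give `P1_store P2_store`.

Answer: 10 1

Derivation:
Move 1: P1 pit1 -> P1=[4,0,6,5,4,6](1) P2=[4,3,3,5,5,2](0)
Move 2: P2 pit4 -> P1=[5,1,7,5,4,6](1) P2=[4,3,3,5,0,3](1)
Move 3: P1 pit2 -> P1=[5,1,0,6,5,7](2) P2=[5,4,4,5,0,3](1)
Move 4: P2 pit1 -> P1=[5,1,0,6,5,7](2) P2=[5,0,5,6,1,4](1)
Move 5: P2 pit4 -> P1=[5,1,0,6,5,7](2) P2=[5,0,5,6,0,5](1)
Move 6: P1 pit1 -> P1=[5,0,0,6,5,7](9) P2=[5,0,5,0,0,5](1)
Move 7: P1 pit3 -> P1=[5,0,0,0,6,8](10) P2=[6,1,6,0,0,5](1)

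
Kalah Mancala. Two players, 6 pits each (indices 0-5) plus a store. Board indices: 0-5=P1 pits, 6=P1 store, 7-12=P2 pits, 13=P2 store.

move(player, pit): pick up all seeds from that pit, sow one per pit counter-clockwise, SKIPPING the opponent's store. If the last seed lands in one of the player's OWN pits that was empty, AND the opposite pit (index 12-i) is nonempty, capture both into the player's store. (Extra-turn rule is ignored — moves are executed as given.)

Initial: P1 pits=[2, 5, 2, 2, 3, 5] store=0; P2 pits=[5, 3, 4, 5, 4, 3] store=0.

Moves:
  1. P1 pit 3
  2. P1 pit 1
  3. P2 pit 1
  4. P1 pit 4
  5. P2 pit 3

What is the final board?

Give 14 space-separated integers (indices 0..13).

Answer: 3 1 4 1 0 8 2 6 1 6 0 6 4 1

Derivation:
Move 1: P1 pit3 -> P1=[2,5,2,0,4,6](0) P2=[5,3,4,5,4,3](0)
Move 2: P1 pit1 -> P1=[2,0,3,1,5,7](1) P2=[5,3,4,5,4,3](0)
Move 3: P2 pit1 -> P1=[2,0,3,1,5,7](1) P2=[5,0,5,6,5,3](0)
Move 4: P1 pit4 -> P1=[2,0,3,1,0,8](2) P2=[6,1,6,6,5,3](0)
Move 5: P2 pit3 -> P1=[3,1,4,1,0,8](2) P2=[6,1,6,0,6,4](1)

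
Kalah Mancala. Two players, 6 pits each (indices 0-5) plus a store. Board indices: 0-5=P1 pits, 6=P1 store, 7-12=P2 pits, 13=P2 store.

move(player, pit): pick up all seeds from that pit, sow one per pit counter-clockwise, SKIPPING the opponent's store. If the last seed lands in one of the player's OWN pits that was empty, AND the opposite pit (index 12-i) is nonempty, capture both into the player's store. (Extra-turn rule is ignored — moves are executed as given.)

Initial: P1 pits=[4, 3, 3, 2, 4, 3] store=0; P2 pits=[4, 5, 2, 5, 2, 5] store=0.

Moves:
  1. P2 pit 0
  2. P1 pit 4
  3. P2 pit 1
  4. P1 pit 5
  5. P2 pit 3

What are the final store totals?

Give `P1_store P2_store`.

Answer: 2 2

Derivation:
Move 1: P2 pit0 -> P1=[4,3,3,2,4,3](0) P2=[0,6,3,6,3,5](0)
Move 2: P1 pit4 -> P1=[4,3,3,2,0,4](1) P2=[1,7,3,6,3,5](0)
Move 3: P2 pit1 -> P1=[5,4,3,2,0,4](1) P2=[1,0,4,7,4,6](1)
Move 4: P1 pit5 -> P1=[5,4,3,2,0,0](2) P2=[2,1,5,7,4,6](1)
Move 5: P2 pit3 -> P1=[6,5,4,3,0,0](2) P2=[2,1,5,0,5,7](2)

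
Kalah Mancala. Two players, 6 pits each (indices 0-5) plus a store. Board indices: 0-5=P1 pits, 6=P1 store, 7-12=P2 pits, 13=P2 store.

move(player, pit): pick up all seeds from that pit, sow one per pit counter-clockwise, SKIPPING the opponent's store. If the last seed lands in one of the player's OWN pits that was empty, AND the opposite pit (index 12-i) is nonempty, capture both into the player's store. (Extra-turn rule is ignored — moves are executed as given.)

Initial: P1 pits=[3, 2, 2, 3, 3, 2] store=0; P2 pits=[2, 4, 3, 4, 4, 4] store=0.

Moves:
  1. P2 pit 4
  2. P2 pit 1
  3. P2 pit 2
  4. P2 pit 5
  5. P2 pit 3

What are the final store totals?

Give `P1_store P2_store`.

Answer: 0 4

Derivation:
Move 1: P2 pit4 -> P1=[4,3,2,3,3,2](0) P2=[2,4,3,4,0,5](1)
Move 2: P2 pit1 -> P1=[4,3,2,3,3,2](0) P2=[2,0,4,5,1,6](1)
Move 3: P2 pit2 -> P1=[4,3,2,3,3,2](0) P2=[2,0,0,6,2,7](2)
Move 4: P2 pit5 -> P1=[5,4,3,4,4,3](0) P2=[2,0,0,6,2,0](3)
Move 5: P2 pit3 -> P1=[6,5,4,4,4,3](0) P2=[2,0,0,0,3,1](4)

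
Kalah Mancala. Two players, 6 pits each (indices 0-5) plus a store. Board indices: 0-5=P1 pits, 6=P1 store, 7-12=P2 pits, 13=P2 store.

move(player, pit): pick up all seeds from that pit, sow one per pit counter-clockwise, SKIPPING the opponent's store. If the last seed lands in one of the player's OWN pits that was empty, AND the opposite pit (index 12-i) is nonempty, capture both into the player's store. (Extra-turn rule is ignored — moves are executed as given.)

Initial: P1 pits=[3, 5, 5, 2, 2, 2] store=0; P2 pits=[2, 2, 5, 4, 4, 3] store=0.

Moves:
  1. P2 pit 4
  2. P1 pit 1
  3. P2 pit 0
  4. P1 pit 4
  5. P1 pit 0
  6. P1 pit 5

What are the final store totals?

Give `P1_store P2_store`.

Move 1: P2 pit4 -> P1=[4,6,5,2,2,2](0) P2=[2,2,5,4,0,4](1)
Move 2: P1 pit1 -> P1=[4,0,6,3,3,3](1) P2=[3,2,5,4,0,4](1)
Move 3: P2 pit0 -> P1=[4,0,6,3,3,3](1) P2=[0,3,6,5,0,4](1)
Move 4: P1 pit4 -> P1=[4,0,6,3,0,4](2) P2=[1,3,6,5,0,4](1)
Move 5: P1 pit0 -> P1=[0,1,7,4,0,4](6) P2=[1,0,6,5,0,4](1)
Move 6: P1 pit5 -> P1=[0,1,7,4,0,0](7) P2=[2,1,7,5,0,4](1)

Answer: 7 1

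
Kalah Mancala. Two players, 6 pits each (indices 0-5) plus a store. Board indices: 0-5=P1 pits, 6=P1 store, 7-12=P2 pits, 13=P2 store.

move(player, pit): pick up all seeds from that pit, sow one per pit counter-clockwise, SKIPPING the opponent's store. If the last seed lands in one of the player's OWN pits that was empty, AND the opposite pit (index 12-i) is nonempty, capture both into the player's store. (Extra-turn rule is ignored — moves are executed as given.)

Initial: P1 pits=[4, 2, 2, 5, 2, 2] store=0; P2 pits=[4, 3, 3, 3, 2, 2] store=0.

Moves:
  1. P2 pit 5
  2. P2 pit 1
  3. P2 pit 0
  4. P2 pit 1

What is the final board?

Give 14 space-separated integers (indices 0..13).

Answer: 5 2 2 5 2 2 0 0 0 6 5 4 0 1

Derivation:
Move 1: P2 pit5 -> P1=[5,2,2,5,2,2](0) P2=[4,3,3,3,2,0](1)
Move 2: P2 pit1 -> P1=[5,2,2,5,2,2](0) P2=[4,0,4,4,3,0](1)
Move 3: P2 pit0 -> P1=[5,2,2,5,2,2](0) P2=[0,1,5,5,4,0](1)
Move 4: P2 pit1 -> P1=[5,2,2,5,2,2](0) P2=[0,0,6,5,4,0](1)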